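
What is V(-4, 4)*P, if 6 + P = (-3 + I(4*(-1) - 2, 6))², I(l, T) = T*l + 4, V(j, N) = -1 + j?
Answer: -6095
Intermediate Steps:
I(l, T) = 4 + T*l
P = 1219 (P = -6 + (-3 + (4 + 6*(4*(-1) - 2)))² = -6 + (-3 + (4 + 6*(-4 - 2)))² = -6 + (-3 + (4 + 6*(-6)))² = -6 + (-3 + (4 - 36))² = -6 + (-3 - 32)² = -6 + (-35)² = -6 + 1225 = 1219)
V(-4, 4)*P = (-1 - 4)*1219 = -5*1219 = -6095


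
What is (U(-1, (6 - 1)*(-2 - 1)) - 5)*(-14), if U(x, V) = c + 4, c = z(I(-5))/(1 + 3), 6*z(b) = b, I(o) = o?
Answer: 203/12 ≈ 16.917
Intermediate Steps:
z(b) = b/6
c = -5/24 (c = ((1/6)*(-5))/(1 + 3) = -5/6/4 = -5/6*1/4 = -5/24 ≈ -0.20833)
U(x, V) = 91/24 (U(x, V) = -5/24 + 4 = 91/24)
(U(-1, (6 - 1)*(-2 - 1)) - 5)*(-14) = (91/24 - 5)*(-14) = -29/24*(-14) = 203/12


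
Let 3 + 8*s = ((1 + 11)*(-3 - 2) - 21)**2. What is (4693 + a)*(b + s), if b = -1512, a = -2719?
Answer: -2733003/2 ≈ -1.3665e+6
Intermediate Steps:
s = 3279/4 (s = -3/8 + ((1 + 11)*(-3 - 2) - 21)**2/8 = -3/8 + (12*(-5) - 21)**2/8 = -3/8 + (-60 - 21)**2/8 = -3/8 + (1/8)*(-81)**2 = -3/8 + (1/8)*6561 = -3/8 + 6561/8 = 3279/4 ≈ 819.75)
(4693 + a)*(b + s) = (4693 - 2719)*(-1512 + 3279/4) = 1974*(-2769/4) = -2733003/2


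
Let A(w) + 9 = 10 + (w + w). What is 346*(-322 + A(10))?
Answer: -104146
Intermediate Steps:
A(w) = 1 + 2*w (A(w) = -9 + (10 + (w + w)) = -9 + (10 + 2*w) = 1 + 2*w)
346*(-322 + A(10)) = 346*(-322 + (1 + 2*10)) = 346*(-322 + (1 + 20)) = 346*(-322 + 21) = 346*(-301) = -104146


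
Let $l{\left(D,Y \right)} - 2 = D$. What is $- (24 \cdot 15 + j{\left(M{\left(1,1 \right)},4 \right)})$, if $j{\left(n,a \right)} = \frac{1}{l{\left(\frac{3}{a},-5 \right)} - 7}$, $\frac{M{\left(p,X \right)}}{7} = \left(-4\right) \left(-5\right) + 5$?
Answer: $- \frac{6116}{17} \approx -359.76$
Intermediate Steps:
$l{\left(D,Y \right)} = 2 + D$
$M{\left(p,X \right)} = 175$ ($M{\left(p,X \right)} = 7 \left(\left(-4\right) \left(-5\right) + 5\right) = 7 \left(20 + 5\right) = 7 \cdot 25 = 175$)
$j{\left(n,a \right)} = \frac{1}{-5 + \frac{3}{a}}$ ($j{\left(n,a \right)} = \frac{1}{\left(2 + \frac{3}{a}\right) - 7} = \frac{1}{-5 + \frac{3}{a}}$)
$- (24 \cdot 15 + j{\left(M{\left(1,1 \right)},4 \right)}) = - (24 \cdot 15 + \frac{4}{3 - 20}) = - (360 + \frac{4}{3 - 20}) = - (360 + \frac{4}{-17}) = - (360 + 4 \left(- \frac{1}{17}\right)) = - (360 - \frac{4}{17}) = \left(-1\right) \frac{6116}{17} = - \frac{6116}{17}$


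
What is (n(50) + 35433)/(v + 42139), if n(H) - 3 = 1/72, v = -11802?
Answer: 2551393/2184264 ≈ 1.1681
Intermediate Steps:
n(H) = 217/72 (n(H) = 3 + 1/72 = 217/72)
(n(50) + 35433)/(v + 42139) = (217/72 + 35433)/(-11802 + 42139) = (2551393/72)/30337 = (2551393/72)*(1/30337) = 2551393/2184264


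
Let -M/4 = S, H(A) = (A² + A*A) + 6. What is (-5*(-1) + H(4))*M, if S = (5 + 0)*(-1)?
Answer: 860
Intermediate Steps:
H(A) = 6 + 2*A² (H(A) = (A² + A²) + 6 = 2*A² + 6 = 6 + 2*A²)
S = -5 (S = 5*(-1) = -5)
M = 20 (M = -4*(-5) = 20)
(-5*(-1) + H(4))*M = (-5*(-1) + (6 + 2*4²))*20 = (5 + (6 + 2*16))*20 = (5 + (6 + 32))*20 = (5 + 38)*20 = 43*20 = 860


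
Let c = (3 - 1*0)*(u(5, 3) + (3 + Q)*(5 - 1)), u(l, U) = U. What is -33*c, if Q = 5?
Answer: -3465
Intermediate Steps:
c = 105 (c = (3 - 1*0)*(3 + (3 + 5)*(5 - 1)) = (3 + 0)*(3 + 8*4) = 3*(3 + 32) = 3*35 = 105)
-33*c = -33*105 = -3465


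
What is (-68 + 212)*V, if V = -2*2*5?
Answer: -2880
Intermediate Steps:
V = -20 (V = -4*5 = -20)
(-68 + 212)*V = (-68 + 212)*(-20) = 144*(-20) = -2880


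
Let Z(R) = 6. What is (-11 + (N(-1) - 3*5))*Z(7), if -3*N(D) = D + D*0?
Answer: -154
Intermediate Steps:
N(D) = -D/3 (N(D) = -(D + D*0)/3 = -(D + 0)/3 = -D/3)
(-11 + (N(-1) - 3*5))*Z(7) = (-11 + (-⅓*(-1) - 3*5))*6 = (-11 + (⅓ - 15))*6 = (-11 - 44/3)*6 = -77/3*6 = -154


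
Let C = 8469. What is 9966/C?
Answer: 3322/2823 ≈ 1.1768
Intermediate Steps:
9966/C = 9966/8469 = 9966*(1/8469) = 3322/2823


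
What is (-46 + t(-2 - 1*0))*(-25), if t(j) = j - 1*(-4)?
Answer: 1100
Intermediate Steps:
t(j) = 4 + j (t(j) = j + 4 = 4 + j)
(-46 + t(-2 - 1*0))*(-25) = (-46 + (4 + (-2 - 1*0)))*(-25) = (-46 + (4 + (-2 + 0)))*(-25) = (-46 + (4 - 2))*(-25) = (-46 + 2)*(-25) = -44*(-25) = 1100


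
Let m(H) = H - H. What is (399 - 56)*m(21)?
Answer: 0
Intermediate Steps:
m(H) = 0
(399 - 56)*m(21) = (399 - 56)*0 = 343*0 = 0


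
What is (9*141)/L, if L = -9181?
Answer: -1269/9181 ≈ -0.13822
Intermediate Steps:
(9*141)/L = (9*141)/(-9181) = 1269*(-1/9181) = -1269/9181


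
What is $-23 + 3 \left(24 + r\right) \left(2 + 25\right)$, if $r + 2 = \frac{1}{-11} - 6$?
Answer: $\frac{13922}{11} \approx 1265.6$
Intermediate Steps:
$r = - \frac{89}{11}$ ($r = -2 - \left(6 - \frac{1}{-11}\right) = -2 - \frac{67}{11} = - \frac{89}{11} \approx -8.0909$)
$-23 + 3 \left(24 + r\right) \left(2 + 25\right) = -23 + 3 \left(24 - \frac{89}{11}\right) \left(2 + 25\right) = -23 + 3 \cdot \frac{175}{11} \cdot 27 = -23 + 3 \cdot \frac{4725}{11} = -23 + \frac{14175}{11} = \frac{13922}{11}$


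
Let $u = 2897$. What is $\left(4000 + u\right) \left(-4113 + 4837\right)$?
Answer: $4993428$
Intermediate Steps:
$\left(4000 + u\right) \left(-4113 + 4837\right) = \left(4000 + 2897\right) \left(-4113 + 4837\right) = 6897 \cdot 724 = 4993428$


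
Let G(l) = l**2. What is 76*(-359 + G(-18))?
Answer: -2660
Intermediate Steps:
76*(-359 + G(-18)) = 76*(-359 + (-18)**2) = 76*(-359 + 324) = 76*(-35) = -2660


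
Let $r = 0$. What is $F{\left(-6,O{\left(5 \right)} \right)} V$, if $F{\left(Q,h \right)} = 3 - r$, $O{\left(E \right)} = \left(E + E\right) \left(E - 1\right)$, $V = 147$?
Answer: $441$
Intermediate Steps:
$O{\left(E \right)} = 2 E \left(-1 + E\right)$
$F{\left(Q,h \right)} = 3$ ($F{\left(Q,h \right)} = 3 - 0 = 3 + 0 = 3$)
$F{\left(-6,O{\left(5 \right)} \right)} V = 3 \cdot 147 = 441$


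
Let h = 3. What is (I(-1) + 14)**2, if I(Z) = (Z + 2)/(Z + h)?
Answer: 841/4 ≈ 210.25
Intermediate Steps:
I(Z) = (2 + Z)/(3 + Z) (I(Z) = (Z + 2)/(Z + 3) = (2 + Z)/(3 + Z))
(I(-1) + 14)**2 = ((2 - 1)/(3 - 1) + 14)**2 = (1/2 + 14)**2 = (29/2)**2 = 841/4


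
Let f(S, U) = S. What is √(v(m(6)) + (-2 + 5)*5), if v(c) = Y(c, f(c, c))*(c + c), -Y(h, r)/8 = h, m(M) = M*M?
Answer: I*√20721 ≈ 143.95*I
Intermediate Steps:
m(M) = M²
Y(h, r) = -8*h
v(c) = -16*c² (v(c) = (-8*c)*(c + c) = (-8*c)*(2*c) = -16*c²)
√(v(m(6)) + (-2 + 5)*5) = √(-16*(6²)² + (-2 + 5)*5) = √(-16*36² + 3*5) = √(-16*1296 + 15) = √(-20736 + 15) = √(-20721) = I*√20721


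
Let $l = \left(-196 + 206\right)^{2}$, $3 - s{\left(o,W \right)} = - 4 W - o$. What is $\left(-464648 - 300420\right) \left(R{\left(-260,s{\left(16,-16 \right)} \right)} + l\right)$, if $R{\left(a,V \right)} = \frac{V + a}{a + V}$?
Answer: $-77271868$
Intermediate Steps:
$s{\left(o,W \right)} = 3 + o + 4 W$ ($s{\left(o,W \right)} = 3 - \left(- 4 W - o\right) = 3 - \left(- o - 4 W\right) = 3 + \left(o + 4 W\right) = 3 + o + 4 W$)
$R{\left(a,V \right)} = 1$ ($R{\left(a,V \right)} = \frac{V + a}{V + a} = 1$)
$l = 100$ ($l = 10^{2} = 100$)
$\left(-464648 - 300420\right) \left(R{\left(-260,s{\left(16,-16 \right)} \right)} + l\right) = \left(-464648 - 300420\right) \left(1 + 100\right) = \left(-765068\right) 101 = -77271868$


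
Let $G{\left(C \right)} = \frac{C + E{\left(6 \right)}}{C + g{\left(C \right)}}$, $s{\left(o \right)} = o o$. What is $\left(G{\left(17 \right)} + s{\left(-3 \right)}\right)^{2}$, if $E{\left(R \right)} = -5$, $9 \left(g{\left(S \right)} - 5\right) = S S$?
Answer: $\frac{20169081}{237169} \approx 85.041$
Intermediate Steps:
$s{\left(o \right)} = o^{2}$
$g{\left(S \right)} = 5 + \frac{S^{2}}{9}$ ($g{\left(S \right)} = 5 + \frac{S S}{9} = 5 + \frac{S^{2}}{9}$)
$G{\left(C \right)} = \frac{-5 + C}{5 + C + \frac{C^{2}}{9}}$ ($G{\left(C \right)} = \frac{C - 5}{C + \left(5 + \frac{C^{2}}{9}\right)} = \frac{-5 + C}{5 + C + \frac{C^{2}}{9}}$)
$\left(G{\left(17 \right)} + s{\left(-3 \right)}\right)^{2} = \left(\frac{9 \left(-5 + 17\right)}{45 + 17^{2} + 9 \cdot 17} + \left(-3\right)^{2}\right)^{2} = \left(9 \frac{1}{45 + 289 + 153} \cdot 12 + 9\right)^{2} = \left(9 \cdot \frac{1}{487} \cdot 12 + 9\right)^{2} = \left(\frac{108}{487} + 9\right)^{2} = \left(\frac{4491}{487}\right)^{2} = \frac{20169081}{237169}$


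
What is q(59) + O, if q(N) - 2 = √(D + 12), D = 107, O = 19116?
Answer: 19118 + √119 ≈ 19129.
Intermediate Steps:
q(N) = 2 + √119 (q(N) = 2 + √(107 + 12) = 2 + √119)
q(59) + O = (2 + √119) + 19116 = 19118 + √119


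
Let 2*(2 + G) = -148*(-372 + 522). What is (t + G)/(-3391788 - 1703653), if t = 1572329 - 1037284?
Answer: -523943/5095441 ≈ -0.10283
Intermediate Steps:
G = -11102 (G = -2 + (-148*(-372 + 522))/2 = -2 + (-148*150)/2 = -2 + (½)*(-22200) = -2 - 11100 = -11102)
t = 535045
(t + G)/(-3391788 - 1703653) = (535045 - 11102)/(-3391788 - 1703653) = 523943/(-5095441) = 523943*(-1/5095441) = -523943/5095441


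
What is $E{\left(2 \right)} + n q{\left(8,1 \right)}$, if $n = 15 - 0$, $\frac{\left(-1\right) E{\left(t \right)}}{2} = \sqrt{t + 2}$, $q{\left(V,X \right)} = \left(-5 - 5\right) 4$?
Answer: $-604$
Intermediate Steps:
$q{\left(V,X \right)} = -40$ ($q{\left(V,X \right)} = \left(-10\right) 4 = -40$)
$E{\left(t \right)} = - 2 \sqrt{2 + t}$ ($E{\left(t \right)} = - 2 \sqrt{t + 2} = - 2 \sqrt{2 + t}$)
$n = 15$ ($n = 15 + \left(-3 + 3\right) = 15 + 0 = 15$)
$E{\left(2 \right)} + n q{\left(8,1 \right)} = - 2 \sqrt{2 + 2} + 15 \left(-40\right) = - 2 \sqrt{4} - 600 = \left(-2\right) 2 - 600 = -4 - 600 = -604$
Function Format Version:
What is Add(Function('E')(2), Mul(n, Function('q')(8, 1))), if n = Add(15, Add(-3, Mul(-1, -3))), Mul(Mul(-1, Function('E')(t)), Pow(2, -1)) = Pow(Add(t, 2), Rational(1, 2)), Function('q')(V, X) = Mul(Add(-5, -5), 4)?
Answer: -604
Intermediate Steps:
Function('q')(V, X) = -40 (Function('q')(V, X) = Mul(-10, 4) = -40)
Function('E')(t) = Mul(-2, Pow(Add(2, t), Rational(1, 2))) (Function('E')(t) = Mul(-2, Pow(Add(t, 2), Rational(1, 2))) = Mul(-2, Pow(Add(2, t), Rational(1, 2))))
n = 15 (n = Add(15, Add(-3, 3)) = Add(15, 0) = 15)
Add(Function('E')(2), Mul(n, Function('q')(8, 1))) = Add(Mul(-2, Pow(Add(2, 2), Rational(1, 2))), Mul(15, -40)) = Add(Mul(-2, Pow(4, Rational(1, 2))), -600) = Add(Mul(-2, 2), -600) = Add(-4, -600) = -604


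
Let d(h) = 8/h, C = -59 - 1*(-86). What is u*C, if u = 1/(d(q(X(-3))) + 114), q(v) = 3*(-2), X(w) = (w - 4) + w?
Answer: 81/338 ≈ 0.23965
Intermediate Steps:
X(w) = -4 + 2*w (X(w) = (-4 + w) + w = -4 + 2*w)
q(v) = -6
C = 27 (C = -59 + 86 = 27)
u = 3/338 (u = 1/(8/(-6) + 114) = 1/(8*(-⅙) + 114) = 1/(-4/3 + 114) = 1/(338/3) = 3/338 ≈ 0.0088757)
u*C = (3/338)*27 = 81/338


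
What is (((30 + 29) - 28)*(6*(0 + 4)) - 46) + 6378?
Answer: 7076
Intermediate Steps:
(((30 + 29) - 28)*(6*(0 + 4)) - 46) + 6378 = ((59 - 28)*(6*4) - 46) + 6378 = (31*24 - 46) + 6378 = (744 - 46) + 6378 = 698 + 6378 = 7076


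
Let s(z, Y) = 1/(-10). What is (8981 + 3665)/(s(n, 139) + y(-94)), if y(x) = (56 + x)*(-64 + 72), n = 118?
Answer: -126460/3041 ≈ -41.585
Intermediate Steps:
s(z, Y) = -1/10
y(x) = 448 + 8*x (y(x) = (56 + x)*8 = 448 + 8*x)
(8981 + 3665)/(s(n, 139) + y(-94)) = (8981 + 3665)/(-1/10 + (448 + 8*(-94))) = 12646/(-1/10 + (448 - 752)) = 12646/(-1/10 - 304) = 12646/(-3041/10) = 12646*(-10/3041) = -126460/3041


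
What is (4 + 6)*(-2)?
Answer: -20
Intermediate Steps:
(4 + 6)*(-2) = 10*(-2) = -20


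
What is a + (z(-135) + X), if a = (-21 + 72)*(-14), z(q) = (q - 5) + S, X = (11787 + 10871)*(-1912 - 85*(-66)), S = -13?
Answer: 83788417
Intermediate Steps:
X = 83789284 (X = 22658*(-1912 + 5610) = 22658*3698 = 83789284)
z(q) = -18 + q (z(q) = (q - 5) - 13 = (-5 + q) - 13 = -18 + q)
a = -714 (a = 51*(-14) = -714)
a + (z(-135) + X) = -714 + ((-18 - 135) + 83789284) = -714 + (-153 + 83789284) = -714 + 83789131 = 83788417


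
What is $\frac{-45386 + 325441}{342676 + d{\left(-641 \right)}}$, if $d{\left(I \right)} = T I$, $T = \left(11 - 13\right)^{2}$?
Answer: $\frac{280055}{340112} \approx 0.82342$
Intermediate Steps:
$T = 4$ ($T = \left(-2\right)^{2} = 4$)
$d{\left(I \right)} = 4 I$
$\frac{-45386 + 325441}{342676 + d{\left(-641 \right)}} = \frac{-45386 + 325441}{342676 + 4 \left(-641\right)} = \frac{280055}{342676 - 2564} = \frac{280055}{340112}$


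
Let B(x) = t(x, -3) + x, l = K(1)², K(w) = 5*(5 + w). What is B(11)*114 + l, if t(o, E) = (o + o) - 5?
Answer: 4092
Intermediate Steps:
K(w) = 25 + 5*w
l = 900 (l = (25 + 5*1)² = (25 + 5)² = 30² = 900)
t(o, E) = -5 + 2*o (t(o, E) = 2*o - 5 = -5 + 2*o)
B(x) = -5 + 3*x (B(x) = (-5 + 2*x) + x = -5 + 3*x)
B(11)*114 + l = (-5 + 3*11)*114 + 900 = (-5 + 33)*114 + 900 = 28*114 + 900 = 3192 + 900 = 4092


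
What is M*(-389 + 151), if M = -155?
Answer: 36890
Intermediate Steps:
M*(-389 + 151) = -155*(-389 + 151) = -155*(-238) = 36890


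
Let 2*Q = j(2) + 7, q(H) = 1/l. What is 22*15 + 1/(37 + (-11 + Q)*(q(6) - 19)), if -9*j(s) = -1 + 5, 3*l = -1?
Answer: 614469/1862 ≈ 330.00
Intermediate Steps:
l = -⅓ (l = (⅓)*(-1) = -⅓ ≈ -0.33333)
q(H) = -3 (q(H) = 1/(-⅓) = -3)
j(s) = -4/9 (j(s) = -(-1 + 5)/9 = -⅑*4 = -4/9)
Q = 59/18 (Q = (-4/9 + 7)/2 = (½)*(59/9) = 59/18 ≈ 3.2778)
22*15 + 1/(37 + (-11 + Q)*(q(6) - 19)) = 22*15 + 1/(37 + (-11 + 59/18)*(-3 - 19)) = 330 + 1/(37 - 139/18*(-22)) = 330 + 1/(37 + 1529/9) = 330 + 1/(1862/9) = 330 + 9/1862 = 614469/1862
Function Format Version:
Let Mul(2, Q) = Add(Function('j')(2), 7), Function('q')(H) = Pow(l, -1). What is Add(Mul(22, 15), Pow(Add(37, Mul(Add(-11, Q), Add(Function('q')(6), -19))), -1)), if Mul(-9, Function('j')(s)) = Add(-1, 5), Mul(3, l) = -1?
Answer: Rational(614469, 1862) ≈ 330.00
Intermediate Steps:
l = Rational(-1, 3) (l = Mul(Rational(1, 3), -1) = Rational(-1, 3) ≈ -0.33333)
Function('q')(H) = -3 (Function('q')(H) = Pow(Rational(-1, 3), -1) = -3)
Function('j')(s) = Rational(-4, 9) (Function('j')(s) = Mul(Rational(-1, 9), Add(-1, 5)) = Mul(Rational(-1, 9), 4) = Rational(-4, 9))
Q = Rational(59, 18) (Q = Mul(Rational(1, 2), Add(Rational(-4, 9), 7)) = Mul(Rational(1, 2), Rational(59, 9)) = Rational(59, 18) ≈ 3.2778)
Add(Mul(22, 15), Pow(Add(37, Mul(Add(-11, Q), Add(Function('q')(6), -19))), -1)) = Add(Mul(22, 15), Pow(Add(37, Mul(Add(-11, Rational(59, 18)), Add(-3, -19))), -1)) = Add(330, Pow(Add(37, Mul(Rational(-139, 18), -22)), -1)) = Add(330, Pow(Add(37, Rational(1529, 9)), -1)) = Add(330, Pow(Rational(1862, 9), -1)) = Add(330, Rational(9, 1862)) = Rational(614469, 1862)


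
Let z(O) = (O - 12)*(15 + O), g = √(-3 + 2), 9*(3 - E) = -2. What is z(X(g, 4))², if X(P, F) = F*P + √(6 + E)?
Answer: 2773012/81 - 4040*I + √83*(-35442 - 78744*I)/81 ≈ 30248.0 - 12897.0*I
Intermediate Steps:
E = 29/9 (E = 3 - ⅑*(-2) = 3 + 2/9 = 29/9 ≈ 3.2222)
g = I (g = √(-1) = I ≈ 1.0*I)
X(P, F) = √83/3 + F*P (X(P, F) = F*P + √(6 + 29/9) = F*P + √(83/9) = F*P + √83/3 = √83/3 + F*P)
z(O) = (-12 + O)*(15 + O)
z(X(g, 4))² = (-180 + (√83/3 + 4*I)² + 3*(√83/3 + 4*I))² = (-180 + (4*I + √83/3)² + 3*(4*I + √83/3))² = (-180 + (4*I + √83/3)² + (√83 + 12*I))² = (-180 + √83 + (4*I + √83/3)² + 12*I)²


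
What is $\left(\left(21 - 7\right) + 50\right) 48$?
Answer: $3072$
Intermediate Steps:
$\left(\left(21 - 7\right) + 50\right) 48 = \left(14 + 50\right) 48 = 64 \cdot 48 = 3072$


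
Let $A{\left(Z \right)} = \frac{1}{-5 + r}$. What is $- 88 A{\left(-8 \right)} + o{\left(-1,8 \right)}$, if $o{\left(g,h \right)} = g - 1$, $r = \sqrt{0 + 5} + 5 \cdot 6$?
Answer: $- \frac{172}{31} + \frac{22 \sqrt{5}}{155} \approx -5.231$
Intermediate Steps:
$r = 30 + \sqrt{5}$ ($r = \sqrt{5} + 30 = 30 + \sqrt{5} \approx 32.236$)
$o{\left(g,h \right)} = -1 + g$ ($o{\left(g,h \right)} = g - 1 = -1 + g$)
$A{\left(Z \right)} = \frac{1}{25 + \sqrt{5}}$ ($A{\left(Z \right)} = \frac{1}{-5 + \left(30 + \sqrt{5}\right)} = \frac{1}{25 + \sqrt{5}}$)
$- 88 A{\left(-8 \right)} + o{\left(-1,8 \right)} = - 88 \left(\frac{5}{124} - \frac{\sqrt{5}}{620}\right) - 2 = \left(- \frac{110}{31} + \frac{22 \sqrt{5}}{155}\right) - 2 = - \frac{172}{31} + \frac{22 \sqrt{5}}{155}$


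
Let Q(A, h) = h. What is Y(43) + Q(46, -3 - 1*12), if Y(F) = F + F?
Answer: 71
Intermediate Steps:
Y(F) = 2*F
Y(43) + Q(46, -3 - 1*12) = 2*43 + (-3 - 1*12) = 86 + (-3 - 12) = 86 - 15 = 71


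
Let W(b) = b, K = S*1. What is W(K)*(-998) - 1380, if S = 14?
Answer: -15352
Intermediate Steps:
K = 14 (K = 14*1 = 14)
W(K)*(-998) - 1380 = 14*(-998) - 1380 = -13972 - 1380 = -15352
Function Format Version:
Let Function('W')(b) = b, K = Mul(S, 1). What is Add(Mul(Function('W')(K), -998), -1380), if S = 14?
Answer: -15352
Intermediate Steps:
K = 14 (K = Mul(14, 1) = 14)
Add(Mul(Function('W')(K), -998), -1380) = Add(Mul(14, -998), -1380) = Add(-13972, -1380) = -15352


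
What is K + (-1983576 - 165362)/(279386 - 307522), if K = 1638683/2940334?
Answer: 1591175362545/20682309356 ≈ 76.934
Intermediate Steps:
K = 1638683/2940334 (K = 1638683*(1/2940334) = 1638683/2940334 ≈ 0.55731)
K + (-1983576 - 165362)/(279386 - 307522) = 1638683/2940334 + (-1983576 - 165362)/(279386 - 307522) = 1638683/2940334 - 2148938/(-28136) = 1638683/2940334 - 2148938*(-1/28136) = 1638683/2940334 + 1074469/14068 = 1591175362545/20682309356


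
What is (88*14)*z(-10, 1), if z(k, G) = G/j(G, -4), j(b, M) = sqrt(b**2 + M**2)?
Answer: 1232*sqrt(17)/17 ≈ 298.80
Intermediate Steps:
j(b, M) = sqrt(M**2 + b**2)
z(k, G) = G/sqrt(16 + G**2) (z(k, G) = G/(sqrt((-4)**2 + G**2)) = G/(sqrt(16 + G**2)) = G/sqrt(16 + G**2))
(88*14)*z(-10, 1) = (88*14)*(1/sqrt(16 + 1**2)) = 1232*(1/sqrt(16 + 1)) = 1232*(1/sqrt(17)) = 1232*(1*(sqrt(17)/17)) = 1232*(sqrt(17)/17) = 1232*sqrt(17)/17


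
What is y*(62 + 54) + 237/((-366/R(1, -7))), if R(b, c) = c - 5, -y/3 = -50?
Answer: 1061874/61 ≈ 17408.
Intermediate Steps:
y = 150 (y = -3*(-50) = 150)
R(b, c) = -5 + c
y*(62 + 54) + 237/((-366/R(1, -7))) = 150*(62 + 54) + 237/((-366/(-5 - 7))) = 150*116 + 237/((-366/(-12))) = 17400 + 237/((-366*(-1/12))) = 17400 + 237/(61/2) = 17400 + 237*(2/61) = 17400 + 474/61 = 1061874/61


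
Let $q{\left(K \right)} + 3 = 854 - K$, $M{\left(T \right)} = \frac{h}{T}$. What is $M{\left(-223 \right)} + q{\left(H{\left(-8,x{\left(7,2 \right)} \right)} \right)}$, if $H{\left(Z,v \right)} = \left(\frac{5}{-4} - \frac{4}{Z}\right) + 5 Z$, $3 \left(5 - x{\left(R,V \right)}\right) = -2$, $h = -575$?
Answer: $\frac{797741}{892} \approx 894.33$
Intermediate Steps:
$x{\left(R,V \right)} = \frac{17}{3}$ ($x{\left(R,V \right)} = 5 - - \frac{2}{3} = 5 + \frac{2}{3} = \frac{17}{3}$)
$M{\left(T \right)} = - \frac{575}{T}$
$H{\left(Z,v \right)} = - \frac{5}{4} - \frac{4}{Z} + 5 Z$ ($H{\left(Z,v \right)} = \left(5 \left(- \frac{1}{4}\right) - \frac{4}{Z}\right) + 5 Z = \left(- \frac{5}{4} - \frac{4}{Z}\right) + 5 Z = - \frac{5}{4} - \frac{4}{Z} + 5 Z$)
$q{\left(K \right)} = 851 - K$ ($q{\left(K \right)} = -3 - \left(-854 + K\right) = 851 - K$)
$M{\left(-223 \right)} + q{\left(H{\left(-8,x{\left(7,2 \right)} \right)} \right)} = - \frac{575}{-223} - \left(- \frac{3409}{4} + \frac{1}{2} - 40\right) = \left(-575\right) \left(- \frac{1}{223}\right) + \left(851 - \left(- \frac{5}{4} - - \frac{1}{2} - 40\right)\right) = \frac{575}{223} + \left(851 - \left(- \frac{5}{4} + \frac{1}{2} - 40\right)\right) = \frac{575}{223} + \left(851 - - \frac{163}{4}\right) = \frac{575}{223} + \left(851 + \frac{163}{4}\right) = \frac{575}{223} + \frac{3567}{4} = \frac{797741}{892}$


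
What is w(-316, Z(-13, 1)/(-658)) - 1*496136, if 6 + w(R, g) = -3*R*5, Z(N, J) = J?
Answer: -491402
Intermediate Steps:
w(R, g) = -6 - 15*R (w(R, g) = -6 - 3*R*5 = -6 - 15*R)
w(-316, Z(-13, 1)/(-658)) - 1*496136 = (-6 - 15*(-316)) - 1*496136 = (-6 + 4740) - 496136 = 4734 - 496136 = -491402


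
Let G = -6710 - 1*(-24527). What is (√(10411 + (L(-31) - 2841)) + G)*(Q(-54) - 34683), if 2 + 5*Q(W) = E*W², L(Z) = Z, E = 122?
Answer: 649732539 + 36467*√7539 ≈ 6.5290e+8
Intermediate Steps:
G = 17817 (G = -6710 + 24527 = 17817)
Q(W) = -⅖ + 122*W²/5 (Q(W) = -⅖ + (122*W²)/5 = -⅖ + 122*W²/5)
(√(10411 + (L(-31) - 2841)) + G)*(Q(-54) - 34683) = (√(10411 + (-31 - 2841)) + 17817)*((-⅖ + (122/5)*(-54)²) - 34683) = (√(10411 - 2872) + 17817)*((-⅖ + (122/5)*2916) - 34683) = (√7539 + 17817)*((-⅖ + 355752/5) - 34683) = (17817 + √7539)*(71150 - 34683) = (17817 + √7539)*36467 = 649732539 + 36467*√7539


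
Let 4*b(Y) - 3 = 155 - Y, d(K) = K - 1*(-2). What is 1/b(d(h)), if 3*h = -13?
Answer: 12/481 ≈ 0.024948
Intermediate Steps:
h = -13/3 (h = (⅓)*(-13) = -13/3 ≈ -4.3333)
d(K) = 2 + K (d(K) = K + 2 = 2 + K)
b(Y) = 79/2 - Y/4 (b(Y) = ¾ + (155 - Y)/4 = ¾ + (155/4 - Y/4) = 79/2 - Y/4)
1/b(d(h)) = 1/(79/2 - (2 - 13/3)/4) = 1/(79/2 - ¼*(-7/3)) = 1/(79/2 + 7/12) = 1/(481/12) = 12/481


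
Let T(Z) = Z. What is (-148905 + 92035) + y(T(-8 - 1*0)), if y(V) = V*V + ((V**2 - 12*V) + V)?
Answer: -56654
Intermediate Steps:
y(V) = -11*V + 2*V**2 (y(V) = V**2 + (V**2 - 11*V) = -11*V + 2*V**2)
(-148905 + 92035) + y(T(-8 - 1*0)) = (-148905 + 92035) + (-8 - 1*0)*(-11 + 2*(-8 - 1*0)) = -56870 + (-8 + 0)*(-11 + 2*(-8 + 0)) = -56870 - 8*(-11 + 2*(-8)) = -56870 - 8*(-11 - 16) = -56870 - 8*(-27) = -56870 + 216 = -56654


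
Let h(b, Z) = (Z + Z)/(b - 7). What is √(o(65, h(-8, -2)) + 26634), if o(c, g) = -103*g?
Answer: √5986470/15 ≈ 163.11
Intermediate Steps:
h(b, Z) = 2*Z/(-7 + b) (h(b, Z) = (2*Z)/(-7 + b) = 2*Z/(-7 + b))
√(o(65, h(-8, -2)) + 26634) = √(-206*(-2)/(-7 - 8) + 26634) = √(-206*(-2)/(-15) + 26634) = √(-206*(-2)*(-1)/15 + 26634) = √(-103*4/15 + 26634) = √(-412/15 + 26634) = √(399098/15) = √5986470/15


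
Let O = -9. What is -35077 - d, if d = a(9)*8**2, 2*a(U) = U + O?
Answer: -35077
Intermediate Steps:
a(U) = -9/2 + U/2 (a(U) = (U - 9)/2 = (-9 + U)/2 = -9/2 + U/2)
d = 0 (d = (-9/2 + (1/2)*9)*8**2 = (-9/2 + 9/2)*64 = 0*64 = 0)
-35077 - d = -35077 - 1*0 = -35077 + 0 = -35077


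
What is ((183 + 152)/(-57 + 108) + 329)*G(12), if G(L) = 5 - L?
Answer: -119798/51 ≈ -2349.0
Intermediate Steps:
((183 + 152)/(-57 + 108) + 329)*G(12) = ((183 + 152)/(-57 + 108) + 329)*(5 - 1*12) = (335/51 + 329)*(5 - 12) = (335*(1/51) + 329)*(-7) = (335/51 + 329)*(-7) = (17114/51)*(-7) = -119798/51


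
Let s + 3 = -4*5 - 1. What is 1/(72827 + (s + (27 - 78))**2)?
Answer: 1/78452 ≈ 1.2747e-5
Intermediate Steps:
s = -24 (s = -3 + (-4*5 - 1) = -3 + (-20 - 1) = -3 - 21 = -24)
1/(72827 + (s + (27 - 78))**2) = 1/(72827 + (-24 + (27 - 78))**2) = 1/(72827 + (-24 - 51)**2) = 1/(72827 + (-75)**2) = 1/(72827 + 5625) = 1/78452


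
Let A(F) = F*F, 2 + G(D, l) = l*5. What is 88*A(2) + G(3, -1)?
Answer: 345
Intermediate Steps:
G(D, l) = -2 + 5*l (G(D, l) = -2 + l*5 = -2 + 5*l)
A(F) = F²
88*A(2) + G(3, -1) = 88*2² + (-2 + 5*(-1)) = 88*4 + (-2 - 5) = 352 - 7 = 345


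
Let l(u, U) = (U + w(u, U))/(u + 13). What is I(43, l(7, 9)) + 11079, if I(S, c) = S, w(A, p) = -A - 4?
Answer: 11122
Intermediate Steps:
w(A, p) = -4 - A
l(u, U) = (-4 + U - u)/(13 + u) (l(u, U) = (U + (-4 - u))/(u + 13) = (-4 + U - u)/(13 + u))
I(43, l(7, 9)) + 11079 = 43 + 11079 = 11122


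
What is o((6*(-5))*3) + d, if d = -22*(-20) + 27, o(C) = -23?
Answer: 444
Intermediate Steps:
d = 467 (d = 440 + 27 = 467)
o((6*(-5))*3) + d = -23 + 467 = 444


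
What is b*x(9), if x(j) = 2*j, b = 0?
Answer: 0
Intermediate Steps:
b*x(9) = 0*(2*9) = 0*18 = 0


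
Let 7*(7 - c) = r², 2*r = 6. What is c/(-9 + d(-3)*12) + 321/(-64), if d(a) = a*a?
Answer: -219893/44352 ≈ -4.9579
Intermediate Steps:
r = 3 (r = (½)*6 = 3)
d(a) = a²
c = 40/7 (c = 7 - ⅐*3² = 7 - ⅐*9 = 7 - 9/7 = 40/7 ≈ 5.7143)
c/(-9 + d(-3)*12) + 321/(-64) = 40/(7*(-9 + (-3)²*12)) + 321/(-64) = 40/(7*(-9 + 9*12)) + 321*(-1/64) = 40/(7*(-9 + 108)) - 321/64 = (40/7)/99 - 321/64 = (40/7)*(1/99) - 321/64 = 40/693 - 321/64 = -219893/44352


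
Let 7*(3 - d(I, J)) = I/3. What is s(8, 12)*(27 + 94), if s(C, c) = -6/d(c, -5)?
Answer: -5082/17 ≈ -298.94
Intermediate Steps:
d(I, J) = 3 - I/21 (d(I, J) = 3 - I/(7*3) = 3 - I/21)
s(C, c) = -6/(3 - c/21)
s(8, 12)*(27 + 94) = (126/(-63 + 12))*(27 + 94) = (126/(-51))*121 = (126*(-1/51))*121 = -42/17*121 = -5082/17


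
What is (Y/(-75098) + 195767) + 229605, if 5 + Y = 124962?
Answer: 31944461499/75098 ≈ 4.2537e+5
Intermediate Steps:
Y = 124957 (Y = -5 + 124962 = 124957)
(Y/(-75098) + 195767) + 229605 = (124957/(-75098) + 195767) + 229605 = (124957*(-1/75098) + 195767) + 229605 = (-124957/75098 + 195767) + 229605 = 14701585209/75098 + 229605 = 31944461499/75098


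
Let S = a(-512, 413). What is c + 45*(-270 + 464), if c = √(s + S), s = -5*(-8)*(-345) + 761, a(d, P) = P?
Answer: 8730 + I*√12626 ≈ 8730.0 + 112.37*I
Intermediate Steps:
S = 413
s = -13039 (s = 40*(-345) + 761 = -13800 + 761 = -13039)
c = I*√12626 (c = √(-13039 + 413) = √(-12626) = I*√12626 ≈ 112.37*I)
c + 45*(-270 + 464) = I*√12626 + 45*(-270 + 464) = I*√12626 + 45*194 = I*√12626 + 8730 = 8730 + I*√12626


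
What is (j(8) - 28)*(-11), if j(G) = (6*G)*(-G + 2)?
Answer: 3476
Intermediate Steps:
j(G) = 6*G*(2 - G) (j(G) = (6*G)*(2 - G) = 6*G*(2 - G))
(j(8) - 28)*(-11) = (6*8*(2 - 1*8) - 28)*(-11) = (6*8*(2 - 8) - 28)*(-11) = (6*8*(-6) - 28)*(-11) = (-288 - 28)*(-11) = -316*(-11) = 3476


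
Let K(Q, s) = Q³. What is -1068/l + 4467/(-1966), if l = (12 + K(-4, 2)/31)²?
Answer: -305194707/23312828 ≈ -13.091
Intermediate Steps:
l = 94864/961 (l = (12 + (-4)³/31)² = (12 - 64*1/31)² = (12 - 64/31)² = (308/31)² = 94864/961 ≈ 98.714)
-1068/l + 4467/(-1966) = -1068/94864/961 + 4467/(-1966) = -1068*961/94864 + 4467*(-1/1966) = -256587/23716 - 4467/1966 = -305194707/23312828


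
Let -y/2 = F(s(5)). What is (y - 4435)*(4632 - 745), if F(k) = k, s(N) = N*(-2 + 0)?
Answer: -17161105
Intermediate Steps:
s(N) = -2*N (s(N) = N*(-2) = -2*N)
y = 20 (y = -(-4)*5 = -2*(-10) = 20)
(y - 4435)*(4632 - 745) = (20 - 4435)*(4632 - 745) = -4415*3887 = -17161105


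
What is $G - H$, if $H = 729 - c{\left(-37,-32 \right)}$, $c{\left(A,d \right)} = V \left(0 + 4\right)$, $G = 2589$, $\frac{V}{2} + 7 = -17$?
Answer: $1668$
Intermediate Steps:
$V = -48$ ($V = -14 + 2 \left(-17\right) = -14 - 34 = -48$)
$c{\left(A,d \right)} = -192$ ($c{\left(A,d \right)} = - 48 \left(0 + 4\right) = \left(-48\right) 4 = -192$)
$H = 921$ ($H = 729 - -192 = 729 + 192 = 921$)
$G - H = 2589 - 921 = 1668$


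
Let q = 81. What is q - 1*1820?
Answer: -1739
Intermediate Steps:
q - 1*1820 = 81 - 1*1820 = 81 - 1820 = -1739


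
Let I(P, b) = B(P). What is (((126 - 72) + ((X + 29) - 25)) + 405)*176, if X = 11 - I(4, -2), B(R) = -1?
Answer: 83600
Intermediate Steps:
I(P, b) = -1
X = 12 (X = 11 - 1*(-1) = 11 + 1 = 12)
(((126 - 72) + ((X + 29) - 25)) + 405)*176 = (((126 - 72) + ((12 + 29) - 25)) + 405)*176 = ((54 + (41 - 25)) + 405)*176 = ((54 + 16) + 405)*176 = (70 + 405)*176 = 475*176 = 83600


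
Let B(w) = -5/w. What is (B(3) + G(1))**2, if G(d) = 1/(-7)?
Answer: 1444/441 ≈ 3.2744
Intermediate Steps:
G(d) = -1/7
(B(3) + G(1))**2 = (-5/3 - 1/7)**2 = (-38/21)**2 = 1444/441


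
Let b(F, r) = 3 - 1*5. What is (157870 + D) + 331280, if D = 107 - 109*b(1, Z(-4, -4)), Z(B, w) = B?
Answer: 489475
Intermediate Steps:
b(F, r) = -2 (b(F, r) = 3 - 5 = -2)
D = 325 (D = 107 - 109*(-2) = 107 + 218 = 325)
(157870 + D) + 331280 = (157870 + 325) + 331280 = 158195 + 331280 = 489475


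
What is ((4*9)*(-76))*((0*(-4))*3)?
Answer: 0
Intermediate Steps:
((4*9)*(-76))*((0*(-4))*3) = (36*(-76))*(0*3) = -2736*0 = 0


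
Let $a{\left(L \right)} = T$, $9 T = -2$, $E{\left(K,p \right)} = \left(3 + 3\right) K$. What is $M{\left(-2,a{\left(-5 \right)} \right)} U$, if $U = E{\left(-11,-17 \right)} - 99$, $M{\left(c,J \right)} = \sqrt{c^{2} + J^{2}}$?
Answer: $- \frac{110 \sqrt{82}}{3} \approx -332.03$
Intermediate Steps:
$E{\left(K,p \right)} = 6 K$
$T = - \frac{2}{9}$ ($T = \frac{1}{9} \left(-2\right) = - \frac{2}{9} \approx -0.22222$)
$a{\left(L \right)} = - \frac{2}{9}$
$M{\left(c,J \right)} = \sqrt{J^{2} + c^{2}}$
$U = -165$ ($U = 6 \left(-11\right) - 99 = -66 - 99 = -165$)
$M{\left(-2,a{\left(-5 \right)} \right)} U = \sqrt{\left(- \frac{2}{9}\right)^{2} + \left(-2\right)^{2}} \left(-165\right) = \sqrt{\frac{4}{81} + 4} \left(-165\right) = \sqrt{\frac{328}{81}} \left(-165\right) = \frac{2 \sqrt{82}}{9} \left(-165\right) = - \frac{110 \sqrt{82}}{3}$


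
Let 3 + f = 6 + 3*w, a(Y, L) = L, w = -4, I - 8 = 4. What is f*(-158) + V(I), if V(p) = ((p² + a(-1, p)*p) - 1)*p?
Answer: 4866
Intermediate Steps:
I = 12 (I = 8 + 4 = 12)
V(p) = p*(-1 + 2*p²) (V(p) = ((p² + p*p) - 1)*p = ((p² + p²) - 1)*p = (2*p² - 1)*p = (-1 + 2*p²)*p = p*(-1 + 2*p²))
f = -9 (f = -3 + (6 + 3*(-4)) = -3 + (6 - 12) = -3 - 6 = -9)
f*(-158) + V(I) = -9*(-158) + (-1*12 + 2*12³) = 1422 + (-12 + 2*1728) = 1422 + (-12 + 3456) = 1422 + 3444 = 4866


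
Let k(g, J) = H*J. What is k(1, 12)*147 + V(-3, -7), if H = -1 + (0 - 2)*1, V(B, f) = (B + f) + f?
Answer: -5309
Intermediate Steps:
V(B, f) = B + 2*f
H = -3 (H = -1 - 2*1 = -1 - 2 = -3)
k(g, J) = -3*J
k(1, 12)*147 + V(-3, -7) = -3*12*147 + (-3 + 2*(-7)) = -36*147 + (-3 - 14) = -5292 - 17 = -5309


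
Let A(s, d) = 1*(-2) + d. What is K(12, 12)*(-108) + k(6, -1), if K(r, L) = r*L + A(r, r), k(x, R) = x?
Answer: -16626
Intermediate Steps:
A(s, d) = -2 + d
K(r, L) = -2 + r + L*r (K(r, L) = r*L + (-2 + r) = L*r + (-2 + r) = -2 + r + L*r)
K(12, 12)*(-108) + k(6, -1) = (-2 + 12 + 12*12)*(-108) + 6 = (-2 + 12 + 144)*(-108) + 6 = 154*(-108) + 6 = -16632 + 6 = -16626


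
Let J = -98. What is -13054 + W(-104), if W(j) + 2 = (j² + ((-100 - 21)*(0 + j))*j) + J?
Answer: -1311074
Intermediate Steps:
W(j) = -100 - 120*j² (W(j) = -2 + ((j² + ((-100 - 21)*(0 + j))*j) - 98) = -2 + ((j² + (-121*j)*j) - 98) = -2 + ((j² - 121*j²) - 98) = -2 + (-120*j² - 98) = -2 + (-98 - 120*j²) = -100 - 120*j²)
-13054 + W(-104) = -13054 + (-100 - 120*(-104)²) = -13054 + (-100 - 120*10816) = -13054 + (-100 - 1297920) = -13054 - 1298020 = -1311074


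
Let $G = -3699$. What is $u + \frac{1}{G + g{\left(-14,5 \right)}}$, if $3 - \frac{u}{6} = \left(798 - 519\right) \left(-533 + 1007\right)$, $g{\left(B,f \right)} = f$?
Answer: $- \frac{2931033853}{3694} \approx -7.9346 \cdot 10^{5}$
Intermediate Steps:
$u = -793458$ ($u = 18 - 6 \left(798 - 519\right) \left(-533 + 1007\right) = 18 - 6 \cdot 279 \cdot 474 = 18 - 793476 = -793458$)
$u + \frac{1}{G + g{\left(-14,5 \right)}} = -793458 + \frac{1}{-3699 + 5} = -793458 + \frac{1}{-3694} = -793458 - \frac{1}{3694} = - \frac{2931033853}{3694}$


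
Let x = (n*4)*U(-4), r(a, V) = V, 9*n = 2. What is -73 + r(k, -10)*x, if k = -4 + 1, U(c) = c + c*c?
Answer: -539/3 ≈ -179.67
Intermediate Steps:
n = 2/9 (n = (⅑)*2 = 2/9 ≈ 0.22222)
U(c) = c + c²
k = -3
x = 32/3 (x = ((2/9)*4)*(-4*(1 - 4)) = 8*(-4*(-3))/9 = (8/9)*12 = 32/3 ≈ 10.667)
-73 + r(k, -10)*x = -73 - 10*32/3 = -73 - 320/3 = -539/3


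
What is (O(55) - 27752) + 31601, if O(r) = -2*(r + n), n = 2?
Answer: 3735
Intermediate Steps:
O(r) = -4 - 2*r (O(r) = -2*(r + 2) = -2*(2 + r) = -4 - 2*r)
(O(55) - 27752) + 31601 = ((-4 - 2*55) - 27752) + 31601 = ((-4 - 110) - 27752) + 31601 = (-114 - 27752) + 31601 = -27866 + 31601 = 3735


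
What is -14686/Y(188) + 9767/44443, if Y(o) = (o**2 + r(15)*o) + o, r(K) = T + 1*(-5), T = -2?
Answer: -22750159/108618692 ≈ -0.20945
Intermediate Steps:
r(K) = -7 (r(K) = -2 + 1*(-5) = -2 - 5 = -7)
Y(o) = o**2 - 6*o (Y(o) = (o**2 - 7*o) + o = o**2 - 6*o)
-14686/Y(188) + 9767/44443 = -14686*1/(188*(-6 + 188)) + 9767/44443 = -14686/(188*182) + 9767*(1/44443) = -14686/34216 + 9767/44443 = -14686*1/34216 + 9767/44443 = -1049/2444 + 9767/44443 = -22750159/108618692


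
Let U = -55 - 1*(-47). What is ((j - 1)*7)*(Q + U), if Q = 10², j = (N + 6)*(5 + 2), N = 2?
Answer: 35420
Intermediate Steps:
j = 56 (j = (2 + 6)*(5 + 2) = 8*7 = 56)
U = -8 (U = -55 + 47 = -8)
Q = 100
((j - 1)*7)*(Q + U) = ((56 - 1)*7)*(100 - 8) = (55*7)*92 = 385*92 = 35420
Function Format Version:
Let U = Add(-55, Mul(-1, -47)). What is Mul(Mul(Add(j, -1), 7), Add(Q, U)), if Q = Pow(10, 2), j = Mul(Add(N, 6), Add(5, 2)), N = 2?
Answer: 35420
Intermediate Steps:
j = 56 (j = Mul(Add(2, 6), Add(5, 2)) = Mul(8, 7) = 56)
U = -8 (U = Add(-55, 47) = -8)
Q = 100
Mul(Mul(Add(j, -1), 7), Add(Q, U)) = Mul(Mul(Add(56, -1), 7), Add(100, -8)) = Mul(Mul(55, 7), 92) = Mul(385, 92) = 35420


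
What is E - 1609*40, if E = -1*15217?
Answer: -79577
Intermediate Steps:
E = -15217
E - 1609*40 = -15217 - 1609*40 = -15217 - 1*64360 = -15217 - 64360 = -79577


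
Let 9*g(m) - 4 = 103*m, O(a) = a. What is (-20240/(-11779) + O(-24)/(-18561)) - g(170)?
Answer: -141692686546/72876673 ≈ -1944.3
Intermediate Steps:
g(m) = 4/9 + 103*m/9 (g(m) = 4/9 + (103*m)/9 = 4/9 + 103*m/9)
(-20240/(-11779) + O(-24)/(-18561)) - g(170) = (-20240/(-11779) - 24/(-18561)) - (4/9 + (103/9)*170) = (-20240*(-1/11779) - 24*(-1/18561)) - (4/9 + 17510/9) = (20240/11779 + 8/6187) - 1*1946 = 125319112/72876673 - 1946 = -141692686546/72876673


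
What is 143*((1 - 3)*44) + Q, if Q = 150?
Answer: -12434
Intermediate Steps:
143*((1 - 3)*44) + Q = 143*((1 - 3)*44) + 150 = 143*(-2*44) + 150 = 143*(-88) + 150 = -12584 + 150 = -12434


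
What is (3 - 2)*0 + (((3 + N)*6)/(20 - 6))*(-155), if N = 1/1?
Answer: -1860/7 ≈ -265.71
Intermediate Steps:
N = 1
(3 - 2)*0 + (((3 + N)*6)/(20 - 6))*(-155) = (3 - 2)*0 + (((3 + 1)*6)/(20 - 6))*(-155) = 1*0 + ((4*6)/14)*(-155) = 0 + (24*(1/14))*(-155) = 0 + (12/7)*(-155) = 0 - 1860/7 = -1860/7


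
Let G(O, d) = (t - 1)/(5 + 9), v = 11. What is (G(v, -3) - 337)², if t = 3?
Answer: 5560164/49 ≈ 1.1347e+5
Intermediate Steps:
G(O, d) = ⅐ (G(O, d) = (3 - 1)/(5 + 9) = 2/14 = 2*(1/14) = ⅐)
(G(v, -3) - 337)² = (⅐ - 337)² = (-2358/7)² = 5560164/49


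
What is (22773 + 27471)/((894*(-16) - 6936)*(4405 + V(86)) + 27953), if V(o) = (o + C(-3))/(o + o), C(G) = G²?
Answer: -2160492/4022477071 ≈ -0.00053710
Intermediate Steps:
V(o) = (9 + o)/(2*o) (V(o) = (o + (-3)²)/(o + o) = (o + 9)/((2*o)) = (9 + o)*(1/(2*o)) = (9 + o)/(2*o))
(22773 + 27471)/((894*(-16) - 6936)*(4405 + V(86)) + 27953) = (22773 + 27471)/((894*(-16) - 6936)*(4405 + (½)*(9 + 86)/86) + 27953) = 50244/((-14304 - 6936)*(4405 + (½)*(1/86)*95) + 27953) = 50244/(-21240*(4405 + 95/172) + 27953) = 50244/(-21240*757755/172 + 27953) = 50244/(-4023679050/43 + 27953) = 50244/(-4022477071/43) = 50244*(-43/4022477071) = -2160492/4022477071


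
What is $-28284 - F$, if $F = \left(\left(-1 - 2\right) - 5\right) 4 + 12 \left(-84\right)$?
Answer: $-27244$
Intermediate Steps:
$F = -1040$ ($F = \left(-3 - 5\right) 4 - 1008 = \left(-8\right) 4 - 1008 = -32 - 1008 = -1040$)
$-28284 - F = -28284 - -1040 = -28284 + 1040 = -27244$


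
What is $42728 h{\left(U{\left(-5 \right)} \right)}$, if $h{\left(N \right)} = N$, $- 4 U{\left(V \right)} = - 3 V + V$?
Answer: $-106820$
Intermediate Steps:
$U{\left(V \right)} = \frac{V}{2}$ ($U{\left(V \right)} = - \frac{- 3 V + V}{4} = - \frac{\left(-2\right) V}{4} = \frac{V}{2}$)
$42728 h{\left(U{\left(-5 \right)} \right)} = 42728 \cdot \frac{1}{2} \left(-5\right) = 42728 \left(- \frac{5}{2}\right) = -106820$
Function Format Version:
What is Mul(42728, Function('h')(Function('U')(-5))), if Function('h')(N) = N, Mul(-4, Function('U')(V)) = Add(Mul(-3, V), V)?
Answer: -106820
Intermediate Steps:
Function('U')(V) = Mul(Rational(1, 2), V) (Function('U')(V) = Mul(Rational(-1, 4), Add(Mul(-3, V), V)) = Mul(Rational(-1, 4), Mul(-2, V)) = Mul(Rational(1, 2), V))
Mul(42728, Function('h')(Function('U')(-5))) = Mul(42728, Mul(Rational(1, 2), -5)) = Mul(42728, Rational(-5, 2)) = -106820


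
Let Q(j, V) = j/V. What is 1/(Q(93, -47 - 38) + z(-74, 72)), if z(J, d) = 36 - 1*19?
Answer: 85/1352 ≈ 0.062870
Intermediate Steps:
z(J, d) = 17 (z(J, d) = 36 - 19 = 17)
1/(Q(93, -47 - 38) + z(-74, 72)) = 1/(93/(-47 - 38) + 17) = 1/(93/(-85) + 17) = 1/(93*(-1/85) + 17) = 1/(-93/85 + 17) = 1/(1352/85) = 85/1352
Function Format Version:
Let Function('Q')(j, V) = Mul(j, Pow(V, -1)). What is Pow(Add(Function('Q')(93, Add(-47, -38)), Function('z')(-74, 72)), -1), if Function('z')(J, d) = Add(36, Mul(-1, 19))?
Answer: Rational(85, 1352) ≈ 0.062870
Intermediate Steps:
Function('z')(J, d) = 17 (Function('z')(J, d) = Add(36, -19) = 17)
Pow(Add(Function('Q')(93, Add(-47, -38)), Function('z')(-74, 72)), -1) = Pow(Add(Mul(93, Pow(Add(-47, -38), -1)), 17), -1) = Pow(Add(Mul(93, Pow(-85, -1)), 17), -1) = Pow(Add(Mul(93, Rational(-1, 85)), 17), -1) = Pow(Add(Rational(-93, 85), 17), -1) = Pow(Rational(1352, 85), -1) = Rational(85, 1352)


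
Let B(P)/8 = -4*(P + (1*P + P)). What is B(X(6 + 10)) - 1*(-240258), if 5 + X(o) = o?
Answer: 239202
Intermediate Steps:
X(o) = -5 + o
B(P) = -96*P (B(P) = 8*(-4*(P + (1*P + P))) = 8*(-4*(P + (P + P))) = 8*(-4*(P + 2*P)) = 8*(-12*P) = -96*P)
B(X(6 + 10)) - 1*(-240258) = -96*(-5 + (6 + 10)) - 1*(-240258) = -96*(-5 + 16) + 240258 = -96*11 + 240258 = -1056 + 240258 = 239202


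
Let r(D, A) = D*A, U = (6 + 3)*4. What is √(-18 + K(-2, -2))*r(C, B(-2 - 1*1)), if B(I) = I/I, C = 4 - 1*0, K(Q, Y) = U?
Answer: 12*√2 ≈ 16.971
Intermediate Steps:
U = 36 (U = 9*4 = 36)
K(Q, Y) = 36
C = 4 (C = 4 + 0 = 4)
B(I) = 1
r(D, A) = A*D
√(-18 + K(-2, -2))*r(C, B(-2 - 1*1)) = √(-18 + 36)*(1*4) = √18*4 = (3*√2)*4 = 12*√2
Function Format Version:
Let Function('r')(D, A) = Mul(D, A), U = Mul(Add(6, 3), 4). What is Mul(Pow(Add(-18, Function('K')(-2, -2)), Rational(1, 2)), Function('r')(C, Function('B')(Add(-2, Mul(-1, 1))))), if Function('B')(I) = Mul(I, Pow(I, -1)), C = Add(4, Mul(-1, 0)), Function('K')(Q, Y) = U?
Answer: Mul(12, Pow(2, Rational(1, 2))) ≈ 16.971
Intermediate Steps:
U = 36 (U = Mul(9, 4) = 36)
Function('K')(Q, Y) = 36
C = 4 (C = Add(4, 0) = 4)
Function('B')(I) = 1
Function('r')(D, A) = Mul(A, D)
Mul(Pow(Add(-18, Function('K')(-2, -2)), Rational(1, 2)), Function('r')(C, Function('B')(Add(-2, Mul(-1, 1))))) = Mul(Pow(Add(-18, 36), Rational(1, 2)), Mul(1, 4)) = Mul(Pow(18, Rational(1, 2)), 4) = Mul(Mul(3, Pow(2, Rational(1, 2))), 4) = Mul(12, Pow(2, Rational(1, 2)))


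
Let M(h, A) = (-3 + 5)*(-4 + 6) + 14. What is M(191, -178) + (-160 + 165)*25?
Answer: 143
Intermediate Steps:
M(h, A) = 18 (M(h, A) = 2*2 + 14 = 4 + 14 = 18)
M(191, -178) + (-160 + 165)*25 = 18 + (-160 + 165)*25 = 18 + 5*25 = 18 + 125 = 143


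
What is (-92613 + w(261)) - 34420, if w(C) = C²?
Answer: -58912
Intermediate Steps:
(-92613 + w(261)) - 34420 = (-92613 + 261²) - 34420 = (-92613 + 68121) - 34420 = -24492 - 34420 = -58912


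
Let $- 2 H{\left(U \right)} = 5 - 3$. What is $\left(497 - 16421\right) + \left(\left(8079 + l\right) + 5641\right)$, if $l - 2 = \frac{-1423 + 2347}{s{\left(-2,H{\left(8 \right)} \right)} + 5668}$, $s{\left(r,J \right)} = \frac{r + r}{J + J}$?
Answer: $- \frac{297248}{135} \approx -2201.8$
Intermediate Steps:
$H{\left(U \right)} = -1$ ($H{\left(U \right)} = - \frac{5 - 3}{2} = \left(- \frac{1}{2}\right) 2 = -1$)
$s{\left(r,J \right)} = \frac{r}{J}$ ($s{\left(r,J \right)} = \frac{2 r}{2 J} = 2 r \frac{1}{2 J} = \frac{r}{J}$)
$l = \frac{292}{135}$ ($l = 2 + \frac{-1423 + 2347}{- \frac{2}{-1} + 5668} = 2 + \frac{924}{\left(-2\right) \left(-1\right) + 5668} = 2 + \frac{924}{2 + 5668} = 2 + \frac{924}{5670} = 2 + 924 \cdot \frac{1}{5670} = 2 + \frac{22}{135} = \frac{292}{135} \approx 2.163$)
$\left(497 - 16421\right) + \left(\left(8079 + l\right) + 5641\right) = \left(497 - 16421\right) + \left(\left(8079 + \frac{292}{135}\right) + 5641\right) = -15924 + \left(\frac{1090957}{135} + 5641\right) = -15924 + \frac{1852492}{135} = - \frac{297248}{135}$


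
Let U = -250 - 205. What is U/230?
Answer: -91/46 ≈ -1.9783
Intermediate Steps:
U = -455
U/230 = -455/230 = -455*1/230 = -91/46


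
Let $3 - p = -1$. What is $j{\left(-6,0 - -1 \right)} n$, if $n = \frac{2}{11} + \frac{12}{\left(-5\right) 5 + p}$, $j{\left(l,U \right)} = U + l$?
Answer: $\frac{150}{77} \approx 1.9481$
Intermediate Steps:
$p = 4$ ($p = 3 - -1 = 3 + 1 = 4$)
$n = - \frac{30}{77}$ ($n = \frac{2}{11} + \frac{12}{\left(-5\right) 5 + 4} = 2 \cdot \frac{1}{11} + \frac{12}{-25 + 4} = \frac{2}{11} + \frac{12}{-21} = \frac{2}{11} + 12 \left(- \frac{1}{21}\right) = \frac{2}{11} - \frac{4}{7} = - \frac{30}{77} \approx -0.38961$)
$j{\left(-6,0 - -1 \right)} n = \left(\left(0 - -1\right) - 6\right) \left(- \frac{30}{77}\right) = \left(\left(0 + 1\right) - 6\right) \left(- \frac{30}{77}\right) = \left(1 - 6\right) \left(- \frac{30}{77}\right) = \left(-5\right) \left(- \frac{30}{77}\right) = \frac{150}{77}$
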